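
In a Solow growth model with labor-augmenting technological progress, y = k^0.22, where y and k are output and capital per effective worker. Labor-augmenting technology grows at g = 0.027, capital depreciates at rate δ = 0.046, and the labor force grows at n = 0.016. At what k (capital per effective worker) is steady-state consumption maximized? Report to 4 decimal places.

The effective depreciation rate is n + g + δ = 0.016 + 0.027 + 0.046 = 0.089.
Maximizing c = f(k) − (n+g+δ)·k gives f'(k) = n+g+δ, i.e. 0.22·k^(0.22−1) = 0.089, so k_gold = (0.22/0.089)^(1/0.78) ≈ 3.1907.

k_gold ≈ 3.1907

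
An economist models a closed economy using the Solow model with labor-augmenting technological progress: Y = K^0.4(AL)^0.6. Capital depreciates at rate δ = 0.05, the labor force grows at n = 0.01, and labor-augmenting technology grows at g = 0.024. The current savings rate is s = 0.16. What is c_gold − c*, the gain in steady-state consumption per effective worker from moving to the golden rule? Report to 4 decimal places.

Break-even investment rate: n + g + δ = 0.01 + 0.024 + 0.05 = 0.084.
Current steady state (s = 0.16): k* = (0.16/0.084)^(1/0.6) ≈ 2.9269, y* = 2.9269^0.4 ≈ 1.5366, c* = (1−0.16)·1.5366 ≈ 1.2907.
Maximizing c = f(k) − (n+g+δ)·k gives f'(k) = n+g+δ, i.e. 0.4·k^(0.4−1) = 0.084, so k_gold = (0.4/0.084)^(1/0.6) ≈ 13.4783.
y_gold = 13.4783^0.4 ≈ 2.8304, c_gold = y_gold − 0.084·k_gold ≈ 1.6983.
Gain: Δc = 1.6983 − 1.2907 ≈ 0.4075.

Δc ≈ 0.4075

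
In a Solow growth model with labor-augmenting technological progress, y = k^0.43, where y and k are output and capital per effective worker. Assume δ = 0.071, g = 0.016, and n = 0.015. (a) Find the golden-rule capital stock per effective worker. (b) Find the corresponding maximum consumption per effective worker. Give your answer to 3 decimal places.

(a) k_gold ≈ 12.481; (b) c_gold ≈ 1.688

n + g + δ = 0.015 + 0.016 + 0.071 = 0.102.
Maximizing c = f(k) − (n+g+δ)·k gives f'(k) = n+g+δ, i.e. 0.43·k^(0.43−1) = 0.102, so k_gold = (0.43/0.102)^(1/0.57) ≈ 12.4813.
y_gold = 12.4813^0.43 ≈ 2.9607; c_gold = y_gold − 0.102·k_gold ≈ 1.6876.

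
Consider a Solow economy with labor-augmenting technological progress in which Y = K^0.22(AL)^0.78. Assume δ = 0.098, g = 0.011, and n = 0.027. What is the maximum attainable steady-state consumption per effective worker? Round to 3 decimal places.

The effective depreciation rate is n + g + δ = 0.027 + 0.011 + 0.098 = 0.136.
Setting f'(k) = n+g+δ gives 0.22·k^(0.22−1) = 0.136, hence k_gold = (0.22/0.136)^(1/0.78) ≈ 1.8527.
y_gold = 1.8527^0.22 ≈ 1.1453.
c_gold = y_gold − (n+g+δ)·k_gold = 1.1453 − 0.136·1.8527 ≈ 0.8933.

c_gold ≈ 0.893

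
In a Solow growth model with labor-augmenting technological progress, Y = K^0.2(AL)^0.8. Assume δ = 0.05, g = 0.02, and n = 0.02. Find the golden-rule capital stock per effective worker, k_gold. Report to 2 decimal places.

n + g + δ = 0.02 + 0.02 + 0.05 = 0.09.
Golden rule sets MPK = n+g+δ: 0.2·k^(0.2−1) = 0.09, so k_gold = (0.2/0.09)^(1/0.8) ≈ 2.7132.

k_gold ≈ 2.71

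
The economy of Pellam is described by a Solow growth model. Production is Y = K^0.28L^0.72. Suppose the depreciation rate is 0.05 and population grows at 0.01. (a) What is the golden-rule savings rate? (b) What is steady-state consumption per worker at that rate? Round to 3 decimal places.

Capital per worker breaks even when investment replaces (n + δ)·k; here n + δ = 0.06.
For Cobb-Douglas, s_gold equals capital's share: s_gold = 0.28.
At the golden rule the marginal product of capital equals n+δ: 0.28·k^(0.28−1) = 0.06. Solving, k_gold = (0.28/0.06)^(1/0.72) ≈ 8.4952.
y_gold = 8.4952^0.28 ≈ 1.8204; c_gold = (1−0.28)·y_gold ≈ 1.3107.

(a) s_gold = 0.280; (b) c_gold ≈ 1.311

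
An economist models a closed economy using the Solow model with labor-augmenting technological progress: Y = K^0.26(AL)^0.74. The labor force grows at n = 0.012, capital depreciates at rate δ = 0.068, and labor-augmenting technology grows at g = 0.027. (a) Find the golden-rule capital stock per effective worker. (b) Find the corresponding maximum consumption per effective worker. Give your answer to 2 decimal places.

The effective depreciation rate is n + g + δ = 0.012 + 0.027 + 0.068 = 0.107.
Setting f'(k) = n+g+δ gives 0.26·k^(0.26−1) = 0.107, hence k_gold = (0.26/0.107)^(1/0.74) ≈ 3.3195.
y_gold = 3.3195^0.26 ≈ 1.3661; c_gold = y_gold − 0.107·k_gold ≈ 1.0109.

(a) k_gold ≈ 3.32; (b) c_gold ≈ 1.01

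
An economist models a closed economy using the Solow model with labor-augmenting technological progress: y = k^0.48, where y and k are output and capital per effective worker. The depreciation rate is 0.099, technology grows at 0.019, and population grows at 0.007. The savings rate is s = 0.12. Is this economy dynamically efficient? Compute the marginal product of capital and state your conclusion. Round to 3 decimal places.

dynamically efficient; MPK ≈ 0.500

Break-even investment rate: n + g + δ = 0.007 + 0.019 + 0.099 = 0.125.
Steady-state k*: s·k^0.48 = 0.125·k gives k* = (0.12/0.125)^(1/0.52) ≈ 0.9245.
MPK = 0.48·0.9245^(-0.52) ≈ 0.5000.
MPK > n+g+δ = 0.125, so the economy is dynamically efficient (under-saving).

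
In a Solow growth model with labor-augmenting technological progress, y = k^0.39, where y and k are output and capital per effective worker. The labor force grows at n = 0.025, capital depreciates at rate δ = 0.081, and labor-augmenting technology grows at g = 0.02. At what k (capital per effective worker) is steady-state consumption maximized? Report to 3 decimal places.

Capital per effective worker breaks even when investment replaces (n + g + δ)·k; here n + g + δ = 0.126.
At the golden rule the marginal product of capital equals n+g+δ: 0.39·k^(0.39−1) = 0.126. Solving, k_gold = (0.39/0.126)^(1/0.61) ≈ 6.3741.

k_gold ≈ 6.374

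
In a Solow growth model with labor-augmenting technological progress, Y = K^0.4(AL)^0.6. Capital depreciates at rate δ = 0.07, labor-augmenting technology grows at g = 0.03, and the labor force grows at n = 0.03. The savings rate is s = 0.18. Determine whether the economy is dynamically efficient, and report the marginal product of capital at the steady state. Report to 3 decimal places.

dynamically efficient; MPK ≈ 0.289

Capital per effective worker breaks even when investment replaces (n + g + δ)·k; here n + g + δ = 0.13.
Steady-state k*: s·k^0.4 = 0.13·k gives k* = (0.18/0.13)^(1/0.6) ≈ 1.7201.
MPK = 0.4·1.7201^(-0.6) ≈ 0.2889.
MPK > n+g+δ = 0.13, so the economy is dynamically efficient (under-saving).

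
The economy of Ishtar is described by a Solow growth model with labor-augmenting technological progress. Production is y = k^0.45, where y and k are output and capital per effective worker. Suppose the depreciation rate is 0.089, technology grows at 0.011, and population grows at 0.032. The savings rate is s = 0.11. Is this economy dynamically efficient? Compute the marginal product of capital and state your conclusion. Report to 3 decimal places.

Capital per effective worker breaks even when investment replaces (n + g + δ)·k; here n + g + δ = 0.132.
Steady-state k*: s·k^0.45 = 0.132·k gives k* = (0.11/0.132)^(1/0.55) ≈ 0.7179.
MPK = 0.45·0.7179^(-0.55) ≈ 0.5400.
MPK > n+g+δ = 0.132, so the economy is dynamically efficient (under-saving).

dynamically efficient; MPK ≈ 0.540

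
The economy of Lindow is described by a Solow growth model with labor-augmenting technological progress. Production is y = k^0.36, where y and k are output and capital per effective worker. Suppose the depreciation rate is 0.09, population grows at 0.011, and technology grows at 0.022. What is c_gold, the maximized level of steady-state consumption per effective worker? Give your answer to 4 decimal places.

n + g + δ = 0.011 + 0.022 + 0.09 = 0.123.
Setting f'(k) = n+g+δ gives 0.36·k^(0.36−1) = 0.123, hence k_gold = (0.36/0.123)^(1/0.64) ≈ 5.3548.
y_gold = 5.3548^0.36 ≈ 1.8296.
c_gold = y_gold − (n+g+δ)·k_gold = 1.8296 − 0.123·5.3548 ≈ 1.1709.

c_gold ≈ 1.1709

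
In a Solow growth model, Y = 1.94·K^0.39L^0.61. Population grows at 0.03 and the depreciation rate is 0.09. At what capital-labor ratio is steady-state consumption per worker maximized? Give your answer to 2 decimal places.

Capital per worker breaks even when investment replaces (n + δ)·k; here n + δ = 0.12.
Maximizing c = f(k) − (n+δ)·k gives f'(k) = n+δ, i.e. 0.39·1.94·k^(0.39−1) = 0.12, so k_gold = (0.39·1.94/0.12)^(1/0.61) ≈ 20.4625.

k_gold ≈ 20.46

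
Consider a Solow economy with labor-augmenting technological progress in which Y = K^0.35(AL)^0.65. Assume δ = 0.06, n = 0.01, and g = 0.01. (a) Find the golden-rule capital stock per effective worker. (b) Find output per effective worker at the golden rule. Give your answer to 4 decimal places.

The effective depreciation rate is n + g + δ = 0.01 + 0.01 + 0.06 = 0.08.
At the golden rule the marginal product of capital equals n+g+δ: 0.35·k^(0.35−1) = 0.08. Solving, k_gold = (0.35/0.08)^(1/0.65) ≈ 9.6855.
y_gold = 9.6855^0.35 ≈ 2.2138.

(a) k_gold ≈ 9.6855; (b) y_gold ≈ 2.2138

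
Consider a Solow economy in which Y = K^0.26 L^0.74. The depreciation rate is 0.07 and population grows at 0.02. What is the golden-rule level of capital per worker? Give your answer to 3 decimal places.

k_gold ≈ 4.194

The effective depreciation rate is n + δ = 0.02 + 0.07 = 0.09.
Golden rule sets MPK = n+δ: 0.26·k^(0.26−1) = 0.09, so k_gold = (0.26/0.09)^(1/0.74) ≈ 4.1938.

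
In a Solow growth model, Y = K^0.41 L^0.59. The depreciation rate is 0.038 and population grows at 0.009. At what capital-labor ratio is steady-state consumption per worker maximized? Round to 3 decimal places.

Capital per worker breaks even when investment replaces (n + δ)·k; here n + δ = 0.047.
Golden rule sets MPK = n+δ: 0.41·k^(0.41−1) = 0.047, so k_gold = (0.41/0.047)^(1/0.59) ≈ 39.2991.

k_gold ≈ 39.299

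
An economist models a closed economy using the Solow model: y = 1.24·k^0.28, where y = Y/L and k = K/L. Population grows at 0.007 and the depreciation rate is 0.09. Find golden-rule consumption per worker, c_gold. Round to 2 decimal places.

c_gold ≈ 1.47

Capital per worker breaks even when investment replaces (n + δ)·k; here n + δ = 0.097.
Setting f'(k) = n+δ gives 0.28·1.24·k^(0.28−1) = 0.097, hence k_gold = (0.28·1.24/0.097)^(1/0.72) ≈ 5.8773.
y_gold = 1.24·5.8773^0.28 ≈ 2.0361.
c_gold = y_gold − (n+δ)·k_gold = 2.0361 − 0.097·5.8773 ≈ 1.4660.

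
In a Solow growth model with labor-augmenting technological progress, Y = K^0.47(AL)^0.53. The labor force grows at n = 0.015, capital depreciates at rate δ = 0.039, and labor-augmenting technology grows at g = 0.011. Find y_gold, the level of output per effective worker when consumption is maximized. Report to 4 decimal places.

The effective depreciation rate is n + g + δ = 0.015 + 0.011 + 0.039 = 0.065.
Golden rule sets MPK = n+g+δ: 0.47·k^(0.47−1) = 0.065, so k_gold = (0.47/0.065)^(1/0.53) ≈ 41.7929.
Output: y_gold = k_gold^0.47 = 41.7929^0.47 ≈ 5.7799.

y_gold ≈ 5.7799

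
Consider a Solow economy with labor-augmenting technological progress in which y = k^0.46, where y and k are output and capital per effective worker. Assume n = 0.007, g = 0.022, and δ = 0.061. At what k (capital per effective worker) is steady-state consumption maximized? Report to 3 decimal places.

The effective depreciation rate is n + g + δ = 0.007 + 0.022 + 0.061 = 0.09.
Setting f'(k) = n+g+δ gives 0.46·k^(0.46−1) = 0.09, hence k_gold = (0.46/0.09)^(1/0.54) ≈ 20.5147.

k_gold ≈ 20.515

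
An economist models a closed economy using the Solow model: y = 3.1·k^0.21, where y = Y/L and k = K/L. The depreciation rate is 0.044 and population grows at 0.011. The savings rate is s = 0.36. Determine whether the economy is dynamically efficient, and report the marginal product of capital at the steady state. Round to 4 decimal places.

n + δ = 0.011 + 0.044 = 0.055.
Steady-state k*: s·A·k^0.21 = 0.055·k gives k* = (0.36·3.1/0.055)^(1/0.79) ≈ 45.1660.
MPK = 0.21·3.1·45.1660^(-0.79) ≈ 0.0321.
MPK < n+δ = 0.055, so the economy is dynamically inefficient (over-saving).

dynamically inefficient; MPK ≈ 0.0321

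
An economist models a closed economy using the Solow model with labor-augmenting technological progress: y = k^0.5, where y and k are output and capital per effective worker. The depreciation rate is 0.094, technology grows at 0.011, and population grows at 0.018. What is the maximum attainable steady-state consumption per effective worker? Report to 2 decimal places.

n + g + δ = 0.018 + 0.011 + 0.094 = 0.123.
At the golden rule the marginal product of capital equals n+g+δ: 0.5·k^(0.5−1) = 0.123. Solving, k_gold = (0.5/0.123)^(1/0.5) ≈ 16.5246.
y_gold = 16.5246^0.5 ≈ 4.0650.
c_gold = y_gold − (n+g+δ)·k_gold = 4.0650 − 0.123·16.5246 ≈ 2.0325.

c_gold ≈ 2.03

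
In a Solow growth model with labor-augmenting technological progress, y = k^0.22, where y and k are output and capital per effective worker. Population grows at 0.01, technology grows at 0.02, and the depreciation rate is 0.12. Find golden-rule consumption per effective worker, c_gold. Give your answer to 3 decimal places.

Break-even investment rate: n + g + δ = 0.01 + 0.02 + 0.12 = 0.15.
Maximizing c = f(k) − (n+g+δ)·k gives f'(k) = n+g+δ, i.e. 0.22·k^(0.22−1) = 0.15, so k_gold = (0.22/0.15)^(1/0.78) ≈ 1.6340.
y_gold = 1.6340^0.22 ≈ 1.1141.
c_gold = y_gold − (n+g+δ)·k_gold = 1.1141 − 0.15·1.6340 ≈ 0.8690.

c_gold ≈ 0.869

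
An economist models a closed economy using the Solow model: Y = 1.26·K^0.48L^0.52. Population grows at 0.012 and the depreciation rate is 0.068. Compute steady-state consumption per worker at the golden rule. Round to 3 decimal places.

Break-even investment rate: n + δ = 0.012 + 0.068 = 0.08.
Setting f'(k) = n+δ gives 0.48·1.26·k^(0.48−1) = 0.08, hence k_gold = (0.48·1.26/0.08)^(1/0.52) ≈ 48.9176.
y_gold = 1.26·48.9176^0.48 ≈ 8.1529.
c_gold = y_gold − (n+δ)·k_gold = 8.1529 − 0.08·48.9176 ≈ 4.2395.

c_gold ≈ 4.240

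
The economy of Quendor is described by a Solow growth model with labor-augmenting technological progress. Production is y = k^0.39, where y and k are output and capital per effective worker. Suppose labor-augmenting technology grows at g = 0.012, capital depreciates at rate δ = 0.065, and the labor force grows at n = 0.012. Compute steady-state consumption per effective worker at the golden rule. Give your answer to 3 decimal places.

n + g + δ = 0.012 + 0.012 + 0.065 = 0.089.
Golden rule sets MPK = n+g+δ: 0.39·k^(0.39−1) = 0.089, so k_gold = (0.39/0.089)^(1/0.61) ≈ 11.2700.
y_gold = 11.2700^0.39 ≈ 2.5719.
c_gold = y_gold − (n+g+δ)·k_gold = 2.5719 − 0.089·11.2700 ≈ 1.5688.

c_gold ≈ 1.569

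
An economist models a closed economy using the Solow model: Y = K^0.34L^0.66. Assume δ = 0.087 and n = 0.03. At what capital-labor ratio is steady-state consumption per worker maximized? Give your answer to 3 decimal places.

k_gold ≈ 5.035

n + δ = 0.03 + 0.087 = 0.117.
Maximizing c = f(k) − (n+δ)·k gives f'(k) = n+δ, i.e. 0.34·k^(0.34−1) = 0.117, so k_gold = (0.34/0.117)^(1/0.66) ≈ 5.0345.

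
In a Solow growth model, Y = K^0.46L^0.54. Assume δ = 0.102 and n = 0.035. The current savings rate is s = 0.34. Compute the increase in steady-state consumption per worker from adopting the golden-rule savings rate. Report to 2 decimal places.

Δc ≈ 0.08

Capital per worker breaks even when investment replaces (n + δ)·k; here n + δ = 0.137.
Current steady state (s = 0.34): k* = (0.34/0.137)^(1/0.54) ≈ 5.3831, y* = 5.3831^0.46 ≈ 2.1691, c* = (1−0.34)·2.1691 ≈ 1.4316.
Golden rule sets MPK = n+δ: 0.46·k^(0.46−1) = 0.137, so k_gold = (0.46/0.137)^(1/0.54) ≈ 9.4220.
y_gold = 9.4220^0.46 ≈ 2.8061, c_gold = y_gold − 0.137·k_gold ≈ 1.5153.
Gain: Δc = 1.5153 − 1.4316 ≈ 0.0837.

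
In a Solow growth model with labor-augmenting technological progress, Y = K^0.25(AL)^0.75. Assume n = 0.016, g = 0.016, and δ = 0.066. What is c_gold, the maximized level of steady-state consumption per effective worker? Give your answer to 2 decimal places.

c_gold ≈ 1.02

Capital per effective worker breaks even when investment replaces (n + g + δ)·k; here n + g + δ = 0.098.
At the golden rule the marginal product of capital equals n+g+δ: 0.25·k^(0.25−1) = 0.098. Solving, k_gold = (0.25/0.098)^(1/0.75) ≈ 3.4857.
y_gold = 3.4857^0.25 ≈ 1.3664.
c_gold = y_gold − (n+g+δ)·k_gold = 1.3664 − 0.098·3.4857 ≈ 1.0248.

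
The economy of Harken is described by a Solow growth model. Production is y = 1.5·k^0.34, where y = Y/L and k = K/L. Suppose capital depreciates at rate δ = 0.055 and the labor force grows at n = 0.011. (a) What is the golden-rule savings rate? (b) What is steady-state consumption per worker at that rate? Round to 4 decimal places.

(a) s_gold = 0.3400; (b) c_gold ≈ 2.8386

Capital per worker breaks even when investment replaces (n + δ)·k; here n + δ = 0.066.
For Cobb-Douglas, s_gold equals capital's share: s_gold = 0.34.
Setting f'(k) = n+δ gives 0.34·1.5·k^(0.34−1) = 0.066, hence k_gold = (0.34·1.5/0.066)^(1/0.66) ≈ 22.1562.
y_gold = 1.5·22.1562^0.34 ≈ 4.3009; c_gold = (1−0.34)·y_gold ≈ 2.8386.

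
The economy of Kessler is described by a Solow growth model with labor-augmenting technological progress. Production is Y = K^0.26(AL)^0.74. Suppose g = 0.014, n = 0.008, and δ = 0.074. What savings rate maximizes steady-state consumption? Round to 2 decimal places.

The effective depreciation rate is n + g + δ = 0.008 + 0.014 + 0.074 = 0.096.
At the golden rule MPK = n+g+δ, and in any Cobb-Douglas steady state s = (n+g+δ)·k/y = MPK·k/y = capital's share 0.26.

s_gold = 0.26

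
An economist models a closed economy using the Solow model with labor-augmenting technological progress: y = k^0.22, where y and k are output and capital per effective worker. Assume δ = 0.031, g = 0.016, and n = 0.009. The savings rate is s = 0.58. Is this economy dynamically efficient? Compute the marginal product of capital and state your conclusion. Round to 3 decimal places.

dynamically inefficient; MPK ≈ 0.021

Break-even investment rate: n + g + δ = 0.009 + 0.016 + 0.031 = 0.056.
Steady-state k*: s·k^0.22 = 0.056·k gives k* = (0.58/0.056)^(1/0.78) ≈ 20.0258.
MPK = 0.22·20.0258^(-0.78) ≈ 0.0212.
MPK < n+g+δ = 0.056, so the economy is dynamically inefficient (over-saving).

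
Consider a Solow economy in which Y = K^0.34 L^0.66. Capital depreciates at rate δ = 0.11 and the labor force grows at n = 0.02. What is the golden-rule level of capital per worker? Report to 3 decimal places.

The effective depreciation rate is n + δ = 0.02 + 0.11 = 0.13.
Golden rule sets MPK = n+δ: 0.34·k^(0.34−1) = 0.13, so k_gold = (0.34/0.13)^(1/0.66) ≈ 4.2917.

k_gold ≈ 4.292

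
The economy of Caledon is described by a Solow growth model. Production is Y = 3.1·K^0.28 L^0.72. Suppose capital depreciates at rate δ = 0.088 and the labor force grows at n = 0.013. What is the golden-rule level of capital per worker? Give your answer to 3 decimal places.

n + δ = 0.013 + 0.088 = 0.101.
Setting f'(k) = n+δ gives 0.28·3.1·k^(0.28−1) = 0.101, hence k_gold = (0.28·3.1/0.101)^(1/0.72) ≈ 19.8380.

k_gold ≈ 19.838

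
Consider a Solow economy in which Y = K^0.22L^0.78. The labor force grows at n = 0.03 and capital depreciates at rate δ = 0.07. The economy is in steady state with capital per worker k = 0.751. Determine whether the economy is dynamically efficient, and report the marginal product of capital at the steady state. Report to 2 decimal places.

n + δ = 0.03 + 0.07 = 0.1.
MPK = 0.22·k^(0.22−1) = 0.22·0.751^(-0.78) ≈ 0.2751.
MPK > 0.1, so the economy is dynamically efficient (under-saving).

dynamically efficient; MPK ≈ 0.28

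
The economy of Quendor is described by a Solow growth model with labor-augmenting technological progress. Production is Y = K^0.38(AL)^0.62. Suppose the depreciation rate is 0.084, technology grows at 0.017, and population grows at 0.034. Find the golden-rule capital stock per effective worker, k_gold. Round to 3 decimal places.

k_gold ≈ 5.308

The effective depreciation rate is n + g + δ = 0.034 + 0.017 + 0.084 = 0.135.
Golden rule sets MPK = n+g+δ: 0.38·k^(0.38−1) = 0.135, so k_gold = (0.38/0.135)^(1/0.62) ≈ 5.3079.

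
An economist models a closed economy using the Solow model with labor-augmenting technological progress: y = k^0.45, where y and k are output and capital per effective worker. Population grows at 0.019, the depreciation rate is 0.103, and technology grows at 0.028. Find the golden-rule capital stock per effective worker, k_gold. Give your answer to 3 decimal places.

k_gold ≈ 7.370

n + g + δ = 0.019 + 0.028 + 0.103 = 0.15.
At the golden rule the marginal product of capital equals n+g+δ: 0.45·k^(0.45−1) = 0.15. Solving, k_gold = (0.45/0.15)^(1/0.55) ≈ 7.3704.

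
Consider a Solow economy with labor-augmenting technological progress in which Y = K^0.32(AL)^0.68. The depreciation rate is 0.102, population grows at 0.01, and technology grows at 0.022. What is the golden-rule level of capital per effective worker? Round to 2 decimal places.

k_gold ≈ 3.60

n + g + δ = 0.01 + 0.022 + 0.102 = 0.134.
At the golden rule the marginal product of capital equals n+g+δ: 0.32·k^(0.32−1) = 0.134. Solving, k_gold = (0.32/0.134)^(1/0.68) ≈ 3.5971.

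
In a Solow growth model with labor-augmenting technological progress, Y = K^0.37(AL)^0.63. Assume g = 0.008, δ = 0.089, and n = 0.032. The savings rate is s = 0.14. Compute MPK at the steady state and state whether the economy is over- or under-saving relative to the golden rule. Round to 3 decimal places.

under-saving; MPK ≈ 0.341

Capital per effective worker breaks even when investment replaces (n + g + δ)·k; here n + g + δ = 0.129.
Steady-state k*: s·k^0.37 = 0.129·k gives k* = (0.14/0.129)^(1/0.63) ≈ 1.1387.
MPK = 0.37·1.1387^(-0.63) ≈ 0.3409.
MPK > n+g+δ = 0.129, so the economy is dynamically efficient (under-saving).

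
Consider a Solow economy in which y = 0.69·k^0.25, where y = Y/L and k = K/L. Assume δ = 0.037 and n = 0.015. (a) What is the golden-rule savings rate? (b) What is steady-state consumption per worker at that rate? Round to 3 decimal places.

(a) s_gold = 0.250; (b) c_gold ≈ 0.772

Break-even investment rate: n + δ = 0.015 + 0.037 = 0.052.
For Cobb-Douglas, s_gold equals capital's share: s_gold = 0.25.
Setting f'(k) = n+δ gives 0.25·0.69·k^(0.25−1) = 0.052, hence k_gold = (0.25·0.69/0.052)^(1/0.75) ≈ 4.9474.
y_gold = 0.69·4.9474^0.25 ≈ 1.0291; c_gold = (1−0.25)·y_gold ≈ 0.7718.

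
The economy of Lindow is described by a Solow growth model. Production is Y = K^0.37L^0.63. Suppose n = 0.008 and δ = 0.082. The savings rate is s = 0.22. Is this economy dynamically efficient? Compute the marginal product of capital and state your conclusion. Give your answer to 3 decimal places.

Break-even investment rate: n + δ = 0.008 + 0.082 = 0.09.
Steady-state k*: s·k^0.37 = 0.09·k gives k* = (0.22/0.09)^(1/0.63) ≈ 4.1320.
MPK = 0.37·4.1320^(-0.63) ≈ 0.1514.
MPK > n+δ = 0.09, so the economy is dynamically efficient (under-saving).

dynamically efficient; MPK ≈ 0.151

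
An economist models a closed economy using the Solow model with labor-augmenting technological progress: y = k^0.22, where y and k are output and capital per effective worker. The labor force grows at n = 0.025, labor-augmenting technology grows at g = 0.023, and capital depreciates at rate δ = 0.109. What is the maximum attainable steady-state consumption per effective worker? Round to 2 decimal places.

Capital per effective worker breaks even when investment replaces (n + g + δ)·k; here n + g + δ = 0.157.
Setting f'(k) = n+g+δ gives 0.22·k^(0.22−1) = 0.157, hence k_gold = (0.22/0.157)^(1/0.78) ≈ 1.5412.
y_gold = 1.5412^0.22 ≈ 1.0998.
c_gold = y_gold − (n+g+δ)·k_gold = 1.0998 − 0.157·1.5412 ≈ 0.8579.

c_gold ≈ 0.86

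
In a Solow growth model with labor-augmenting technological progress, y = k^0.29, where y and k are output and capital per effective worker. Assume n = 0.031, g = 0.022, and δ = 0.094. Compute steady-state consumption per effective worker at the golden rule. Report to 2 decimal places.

c_gold ≈ 0.94

n + g + δ = 0.031 + 0.022 + 0.094 = 0.147.
Setting f'(k) = n+g+δ gives 0.29·k^(0.29−1) = 0.147, hence k_gold = (0.29/0.147)^(1/0.71) ≈ 2.6038.
y_gold = 2.6038^0.29 ≈ 1.3199.
c_gold = y_gold − (n+g+δ)·k_gold = 1.3199 − 0.147·2.6038 ≈ 0.9371.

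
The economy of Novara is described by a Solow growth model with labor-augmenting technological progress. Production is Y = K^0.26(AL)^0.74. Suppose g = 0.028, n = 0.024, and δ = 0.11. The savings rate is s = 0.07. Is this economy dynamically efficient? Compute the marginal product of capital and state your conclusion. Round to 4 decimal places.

dynamically efficient; MPK ≈ 0.6017

Capital per effective worker breaks even when investment replaces (n + g + δ)·k; here n + g + δ = 0.162.
Steady-state k*: s·k^0.26 = 0.162·k gives k* = (0.07/0.162)^(1/0.74) ≈ 0.3218.
MPK = 0.26·0.3218^(-0.74) ≈ 0.6017.
MPK > n+g+δ = 0.162, so the economy is dynamically efficient (under-saving).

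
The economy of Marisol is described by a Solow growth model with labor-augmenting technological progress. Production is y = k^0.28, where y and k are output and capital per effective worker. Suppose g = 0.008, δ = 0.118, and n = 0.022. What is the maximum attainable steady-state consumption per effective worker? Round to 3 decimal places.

c_gold ≈ 0.923

The effective depreciation rate is n + g + δ = 0.022 + 0.008 + 0.118 = 0.148.
Golden rule sets MPK = n+g+δ: 0.28·k^(0.28−1) = 0.148, so k_gold = (0.28/0.148)^(1/0.72) ≈ 2.4243.
y_gold = 2.4243^0.28 ≈ 1.2814.
c_gold = y_gold − (n+g+δ)·k_gold = 1.2814 − 0.148·2.4243 ≈ 0.9226.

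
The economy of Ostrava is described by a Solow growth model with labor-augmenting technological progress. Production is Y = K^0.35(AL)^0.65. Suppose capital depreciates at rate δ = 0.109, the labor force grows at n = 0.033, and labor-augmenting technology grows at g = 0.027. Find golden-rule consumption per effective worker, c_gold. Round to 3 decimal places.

n + g + δ = 0.033 + 0.027 + 0.109 = 0.169.
Setting f'(k) = n+g+δ gives 0.35·k^(0.35−1) = 0.169, hence k_gold = (0.35/0.169)^(1/0.65) ≈ 3.0650.
y_gold = 3.0650^0.35 ≈ 1.4800.
c_gold = y_gold − (n+g+δ)·k_gold = 1.4800 − 0.169·3.0650 ≈ 0.9620.

c_gold ≈ 0.962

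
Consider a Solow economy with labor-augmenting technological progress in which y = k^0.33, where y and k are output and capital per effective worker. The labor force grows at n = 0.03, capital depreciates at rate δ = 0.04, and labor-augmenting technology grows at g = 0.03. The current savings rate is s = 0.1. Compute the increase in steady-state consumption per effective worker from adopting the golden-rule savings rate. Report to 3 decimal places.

The effective depreciation rate is n + g + δ = 0.03 + 0.03 + 0.04 = 0.1.
Current steady state (s = 0.1): k* = (0.1/0.1)^(1/0.67) ≈ 1.0000, y* = 1.0000^0.33 ≈ 1.0000, c* = (1−0.1)·1.0000 ≈ 0.9000.
Golden rule sets MPK = n+g+δ: 0.33·k^(0.33−1) = 0.1, so k_gold = (0.33/0.1)^(1/0.67) ≈ 5.9416.
y_gold = 5.9416^0.33 ≈ 1.8005, c_gold = y_gold − 0.1·k_gold ≈ 1.2063.
Gain: Δc = 1.2063 − 0.9000 ≈ 0.3063.

Δc ≈ 0.306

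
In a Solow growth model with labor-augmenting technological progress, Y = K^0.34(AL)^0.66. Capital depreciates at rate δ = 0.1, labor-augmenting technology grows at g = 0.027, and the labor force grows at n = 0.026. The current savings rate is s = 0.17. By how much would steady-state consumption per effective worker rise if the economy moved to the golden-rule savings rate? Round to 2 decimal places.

Capital per effective worker breaks even when investment replaces (n + g + δ)·k; here n + g + δ = 0.153.
Current steady state (s = 0.17): k* = (0.17/0.153)^(1/0.66) ≈ 1.1731, y* = 1.1731^0.34 ≈ 1.0558, c* = (1−0.17)·1.0558 ≈ 0.8763.
Maximizing c = f(k) − (n+g+δ)·k gives f'(k) = n+g+δ, i.e. 0.34·k^(0.34−1) = 0.153, so k_gold = (0.34/0.153)^(1/0.66) ≈ 3.3530.
y_gold = 3.3530^0.34 ≈ 1.5089, c_gold = y_gold − 0.153·k_gold ≈ 0.9958.
Gain: Δc = 0.9958 − 0.8763 ≈ 0.1196.

Δc ≈ 0.12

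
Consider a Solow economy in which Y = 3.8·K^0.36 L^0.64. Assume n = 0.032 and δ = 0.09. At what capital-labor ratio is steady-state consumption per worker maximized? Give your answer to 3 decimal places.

Capital per worker breaks even when investment replaces (n + δ)·k; here n + δ = 0.122.
Golden rule sets MPK = n+δ: 0.36·3.8·k^(0.36−1) = 0.122, so k_gold = (0.36·3.8/0.122)^(1/0.64) ≈ 43.6714.

k_gold ≈ 43.671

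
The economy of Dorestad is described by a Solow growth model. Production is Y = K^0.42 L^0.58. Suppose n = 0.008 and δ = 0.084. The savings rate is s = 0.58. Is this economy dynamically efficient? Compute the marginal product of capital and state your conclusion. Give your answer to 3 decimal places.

The effective depreciation rate is n + δ = 0.008 + 0.084 = 0.092.
Steady-state k*: s·k^0.42 = 0.092·k gives k* = (0.58/0.092)^(1/0.58) ≈ 23.9161.
MPK = 0.42·23.9161^(-0.58) ≈ 0.0666.
MPK < n+δ = 0.092, so the economy is dynamically inefficient (over-saving).

dynamically inefficient; MPK ≈ 0.067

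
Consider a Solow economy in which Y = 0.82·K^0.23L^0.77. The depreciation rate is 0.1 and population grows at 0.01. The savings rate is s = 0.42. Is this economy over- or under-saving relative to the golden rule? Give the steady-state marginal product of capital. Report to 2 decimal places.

over-saving; MPK ≈ 0.06

n + δ = 0.01 + 0.1 = 0.11.
Steady-state k*: s·A·k^0.23 = 0.11·k gives k* = (0.42·0.82/0.11)^(1/0.77) ≈ 4.4028.
MPK = 0.23·0.82·4.4028^(-0.77) ≈ 0.0602.
MPK < n+δ = 0.11, so the economy is dynamically inefficient (over-saving).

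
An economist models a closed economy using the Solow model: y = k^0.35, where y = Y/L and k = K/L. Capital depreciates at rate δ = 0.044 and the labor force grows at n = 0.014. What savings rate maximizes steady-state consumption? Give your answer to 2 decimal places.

The effective depreciation rate is n + δ = 0.014 + 0.044 = 0.058.
At the golden rule MPK = n+δ, and in any Cobb-Douglas steady state s = (n+δ)·k/y = MPK·k/y = capital's share 0.35.

s_gold = 0.35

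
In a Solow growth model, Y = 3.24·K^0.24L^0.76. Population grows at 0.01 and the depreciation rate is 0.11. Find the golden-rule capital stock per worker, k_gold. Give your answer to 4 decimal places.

Break-even investment rate: n + δ = 0.01 + 0.11 = 0.12.
At the golden rule the marginal product of capital equals n+δ: 0.24·3.24·k^(0.24−1) = 0.12. Solving, k_gold = (0.24·3.24/0.12)^(1/0.76) ≈ 11.6913.

k_gold ≈ 11.6913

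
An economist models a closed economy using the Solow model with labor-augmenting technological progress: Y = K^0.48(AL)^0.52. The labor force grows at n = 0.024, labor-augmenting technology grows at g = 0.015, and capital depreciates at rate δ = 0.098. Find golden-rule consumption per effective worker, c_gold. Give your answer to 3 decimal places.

c_gold ≈ 1.654

Capital per effective worker breaks even when investment replaces (n + g + δ)·k; here n + g + δ = 0.137.
At the golden rule the marginal product of capital equals n+g+δ: 0.48·k^(0.48−1) = 0.137. Solving, k_gold = (0.48/0.137)^(1/0.52) ≈ 11.1469.
y_gold = 11.1469^0.48 ≈ 3.1815.
c_gold = y_gold − (n+g+δ)·k_gold = 3.1815 − 0.137·11.1469 ≈ 1.6544.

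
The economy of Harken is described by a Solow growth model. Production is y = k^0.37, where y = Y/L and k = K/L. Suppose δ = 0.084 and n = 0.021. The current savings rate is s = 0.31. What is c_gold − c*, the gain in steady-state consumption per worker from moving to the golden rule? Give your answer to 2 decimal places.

Δc ≈ 0.02

Capital per worker breaks even when investment replaces (n + δ)·k; here n + δ = 0.105.
Current steady state (s = 0.31): k* = (0.31/0.105)^(1/0.63) ≈ 5.5758, y* = 5.5758^0.37 ≈ 1.8886, c* = (1−0.31)·1.8886 ≈ 1.3031.
Setting f'(k) = n+δ gives 0.37·k^(0.37−1) = 0.105, hence k_gold = (0.37/0.105)^(1/0.63) ≈ 7.3837.
y_gold = 7.3837^0.37 ≈ 2.0954, c_gold = y_gold − 0.105·k_gold ≈ 1.3201.
Gain: Δc = 1.3201 − 1.3031 ≈ 0.0170.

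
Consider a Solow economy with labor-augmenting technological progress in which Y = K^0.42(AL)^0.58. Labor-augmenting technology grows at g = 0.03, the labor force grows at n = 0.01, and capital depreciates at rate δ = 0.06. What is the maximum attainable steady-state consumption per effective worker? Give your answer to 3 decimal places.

The effective depreciation rate is n + g + δ = 0.01 + 0.03 + 0.06 = 0.1.
Setting f'(k) = n+g+δ gives 0.42·k^(0.42−1) = 0.1, hence k_gold = (0.42/0.1)^(1/0.58) ≈ 11.8732.
y_gold = 11.8732^0.42 ≈ 2.8270.
c_gold = y_gold − (n+g+δ)·k_gold = 2.8270 − 0.1·11.8732 ≈ 1.6396.

c_gold ≈ 1.640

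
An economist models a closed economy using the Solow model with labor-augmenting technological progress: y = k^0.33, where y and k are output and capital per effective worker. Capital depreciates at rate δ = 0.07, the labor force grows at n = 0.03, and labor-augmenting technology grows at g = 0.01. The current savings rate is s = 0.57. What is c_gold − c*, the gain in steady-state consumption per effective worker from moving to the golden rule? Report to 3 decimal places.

Break-even investment rate: n + g + δ = 0.03 + 0.01 + 0.07 = 0.11.
Current steady state (s = 0.57): k* = (0.57/0.11)^(1/0.67) ≈ 11.6518, y* = 11.6518^0.33 ≈ 2.2486, c* = (1−0.57)·2.2486 ≈ 0.9669.
Setting f'(k) = n+g+δ gives 0.33·k^(0.33−1) = 0.11, hence k_gold = (0.33/0.11)^(1/0.67) ≈ 5.1537.
y_gold = 5.1537^0.33 ≈ 1.7179, c_gold = y_gold − 0.11·k_gold ≈ 1.1510.
Gain: Δc = 1.1510 − 0.9669 ≈ 0.1841.

Δc ≈ 0.184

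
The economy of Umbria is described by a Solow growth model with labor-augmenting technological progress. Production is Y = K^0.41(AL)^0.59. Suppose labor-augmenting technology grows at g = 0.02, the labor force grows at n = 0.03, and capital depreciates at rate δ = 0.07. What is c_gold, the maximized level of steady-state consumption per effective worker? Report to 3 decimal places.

Capital per effective worker breaks even when investment replaces (n + g + δ)·k; here n + g + δ = 0.12.
At the golden rule the marginal product of capital equals n+g+δ: 0.41·k^(0.41−1) = 0.12. Solving, k_gold = (0.41/0.12)^(1/0.59) ≈ 8.0244.
y_gold = 8.0244^0.41 ≈ 2.3486.
c_gold = y_gold − (n+g+δ)·k_gold = 2.3486 − 0.12·8.0244 ≈ 1.3857.

c_gold ≈ 1.386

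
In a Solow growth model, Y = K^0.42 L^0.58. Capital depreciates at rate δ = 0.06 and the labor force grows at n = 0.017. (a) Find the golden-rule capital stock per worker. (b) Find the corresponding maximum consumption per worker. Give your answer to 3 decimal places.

The effective depreciation rate is n + δ = 0.017 + 0.06 = 0.077.
At the golden rule the marginal product of capital equals n+δ: 0.42·k^(0.42−1) = 0.077. Solving, k_gold = (0.42/0.077)^(1/0.58) ≈ 18.6326.
y_gold = 18.6326^0.42 ≈ 3.4160; c_gold = y_gold − 0.077·k_gold ≈ 1.9813.

(a) k_gold ≈ 18.633; (b) c_gold ≈ 1.981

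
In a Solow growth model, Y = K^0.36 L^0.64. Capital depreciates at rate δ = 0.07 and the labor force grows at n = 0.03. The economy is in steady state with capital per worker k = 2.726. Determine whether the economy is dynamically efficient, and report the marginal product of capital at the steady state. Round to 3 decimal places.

n + δ = 0.03 + 0.07 = 0.1.
MPK = 0.36·k^(0.36−1) = 0.36·2.726^(-0.64) ≈ 0.1895.
MPK > 0.1, so the economy is dynamically efficient (under-saving).

dynamically efficient; MPK ≈ 0.189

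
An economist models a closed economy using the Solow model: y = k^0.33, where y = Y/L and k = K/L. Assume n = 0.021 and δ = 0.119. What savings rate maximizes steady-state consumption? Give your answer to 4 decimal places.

s_gold = 0.3300

Capital per worker breaks even when investment replaces (n + δ)·k; here n + δ = 0.14.
At the golden rule MPK = n+δ, and in any Cobb-Douglas steady state s = (n+δ)·k/y = MPK·k/y = capital's share 0.33.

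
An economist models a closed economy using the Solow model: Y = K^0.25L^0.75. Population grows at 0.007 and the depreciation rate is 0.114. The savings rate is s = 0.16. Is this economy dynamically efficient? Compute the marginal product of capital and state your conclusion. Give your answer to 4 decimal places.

dynamically efficient; MPK ≈ 0.1891

Break-even investment rate: n + δ = 0.007 + 0.114 = 0.121.
Steady-state k*: s·k^0.25 = 0.121·k gives k* = (0.16/0.121)^(1/0.75) ≈ 1.4514.
MPK = 0.25·1.4514^(-0.75) ≈ 0.1891.
MPK > n+δ = 0.121, so the economy is dynamically efficient (under-saving).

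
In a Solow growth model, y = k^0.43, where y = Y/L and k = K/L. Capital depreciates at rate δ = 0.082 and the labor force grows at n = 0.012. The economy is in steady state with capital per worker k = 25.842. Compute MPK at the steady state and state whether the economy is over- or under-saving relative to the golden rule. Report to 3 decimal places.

Break-even investment rate: n + δ = 0.012 + 0.082 = 0.094.
MPK = 0.43·k^(0.43−1) = 0.43·25.842^(-0.57) ≈ 0.0674.
MPK < 0.094, so the economy is dynamically inefficient (over-saving).

over-saving; MPK ≈ 0.067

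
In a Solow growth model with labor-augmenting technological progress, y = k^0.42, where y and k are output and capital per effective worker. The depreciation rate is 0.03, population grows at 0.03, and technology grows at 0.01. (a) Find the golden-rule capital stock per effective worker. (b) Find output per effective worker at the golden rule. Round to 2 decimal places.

(a) k_gold ≈ 21.96; (b) y_gold ≈ 3.66

n + g + δ = 0.03 + 0.01 + 0.03 = 0.07.
Setting f'(k) = n+g+δ gives 0.42·k^(0.42−1) = 0.07, hence k_gold = (0.42/0.07)^(1/0.58) ≈ 21.9604.
y_gold = 21.9604^0.42 ≈ 3.6601.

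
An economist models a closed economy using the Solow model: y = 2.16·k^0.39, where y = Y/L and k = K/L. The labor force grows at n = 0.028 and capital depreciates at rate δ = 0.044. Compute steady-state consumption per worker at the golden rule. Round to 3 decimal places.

n + δ = 0.028 + 0.044 = 0.072.
Maximizing c = f(k) − (n+δ)·k gives f'(k) = n+δ, i.e. 0.39·2.16·k^(0.39−1) = 0.072, so k_gold = (0.39·2.16/0.072)^(1/0.61) ≈ 56.3799.
y_gold = 2.16·56.3799^0.39 ≈ 10.4086.
c_gold = y_gold − (n+δ)·k_gold = 10.4086 − 0.072·56.3799 ≈ 6.3492.

c_gold ≈ 6.349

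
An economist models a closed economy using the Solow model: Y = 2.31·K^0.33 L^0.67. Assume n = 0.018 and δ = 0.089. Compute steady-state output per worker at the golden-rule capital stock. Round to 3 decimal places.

y_gold ≈ 6.076

The effective depreciation rate is n + δ = 0.018 + 0.089 = 0.107.
Golden rule sets MPK = n+δ: 0.33·2.31·k^(0.33−1) = 0.107, so k_gold = (0.33·2.31/0.107)^(1/0.67) ≈ 18.7391.
Output: y_gold = 2.31·k_gold^0.33 = 2.31·18.7391^0.33 ≈ 6.0760.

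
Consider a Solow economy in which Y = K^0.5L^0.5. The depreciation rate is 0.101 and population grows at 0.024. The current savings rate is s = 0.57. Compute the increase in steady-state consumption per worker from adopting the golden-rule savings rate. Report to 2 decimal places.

Break-even investment rate: n + δ = 0.024 + 0.101 = 0.125.
Current steady state (s = 0.57): k* = (0.57/0.125)^(1/0.5) ≈ 20.7936, y* = 20.7936^0.5 ≈ 4.5600, c* = (1−0.57)·4.5600 ≈ 1.9608.
Setting f'(k) = n+δ gives 0.5·k^(0.5−1) = 0.125, hence k_gold = (0.5/0.125)^(1/0.5) ≈ 16.0000.
y_gold = 16.0000^0.5 ≈ 4.0000, c_gold = y_gold − 0.125·k_gold ≈ 2.0000.
Gain: Δc = 2.0000 − 1.9608 ≈ 0.0392.

Δc ≈ 0.04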